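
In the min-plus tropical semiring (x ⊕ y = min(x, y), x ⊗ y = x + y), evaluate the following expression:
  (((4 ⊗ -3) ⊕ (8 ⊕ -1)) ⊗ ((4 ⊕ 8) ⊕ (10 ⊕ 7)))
(((4 ⊗ -3) ⊕ (8 ⊕ -1)) ⊗ ((4 ⊕ 8) ⊕ (10 ⊕ 7))) = 3

Expand innermost to outermost. Recall ⊕ takes the minimum of its arguments and ⊗ takes their sum. Working out the expression (((4 ⊗ -3) ⊕ (8 ⊕ -1)) ⊗ ((4 ⊕ 8) ⊕ (10 ⊕ 7))) gives 3.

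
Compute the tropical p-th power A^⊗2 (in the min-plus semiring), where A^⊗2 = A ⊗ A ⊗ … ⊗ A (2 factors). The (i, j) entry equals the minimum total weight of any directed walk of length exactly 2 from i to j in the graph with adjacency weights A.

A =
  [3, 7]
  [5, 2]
A^⊗2 =
  [6, 9]
  [7, 4]

Each entry (A^⊗2)_ij equals the minimum over all length-2 walks i = v_0 → v_1 → … → v_2 = j of Σ_t A[v_t][v_{t+1}]. For example, for (i, j) = (0, 1) we minimise over 2 possible intermediate vertex sequences; the minimum is 9, attained along the walk 0 → 1 → 1.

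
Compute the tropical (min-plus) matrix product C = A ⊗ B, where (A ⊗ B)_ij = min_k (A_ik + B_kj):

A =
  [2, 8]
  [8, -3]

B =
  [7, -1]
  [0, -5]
A ⊗ B =
  [8, 1]
  [-3, -8]

Apply the min-plus product entry-by-entry:
  C[0][0] = min over k of (A[0][0] + B[0][0] = 2 + 7 = 9, A[0][1] + B[1][0] = 8 + 0 = 8) = 8 (attained at k = 1)
  C[0][1] = min over k of (A[0][0] + B[0][1] = 2 + -1 = 1, A[0][1] + B[1][1] = 8 + -5 = 3) = 1 (attained at k = 0)
  C[1][0] = min over k of (A[1][0] + B[0][0] = 8 + 7 = 15, A[1][1] + B[1][0] = -3 + 0 = -3) = -3 (attained at k = 1)
  C[1][1] = min over k of (A[1][0] + B[0][1] = 8 + -1 = 7, A[1][1] + B[1][1] = -3 + -5 = -8) = -8 (attained at k = 1)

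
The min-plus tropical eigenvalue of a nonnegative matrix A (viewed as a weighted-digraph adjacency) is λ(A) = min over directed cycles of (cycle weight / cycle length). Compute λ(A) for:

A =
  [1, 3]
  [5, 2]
λ(A) = 1

Enumerate directed cycles and compute their means (weight / length). Sample:
  cycle 0 → 0: weight = 1, length = 1, mean = 1/1 ≈ 1.000
  cycle 1 → 1: weight = 2, length = 1, mean = 2/1 ≈ 2.000
  cycle 0 → 1 → 0: weight = 8, length = 2, mean = 8/2 ≈ 4.000
  cycle 1 → 0 → 1: weight = 8, length = 2, mean = 8/2 ≈ 4.000
Minimum mean = 1.000, attained e.g. along the cycle 0 → 0 with weight 1 and length 1. So λ(A) = 1/1 = 1.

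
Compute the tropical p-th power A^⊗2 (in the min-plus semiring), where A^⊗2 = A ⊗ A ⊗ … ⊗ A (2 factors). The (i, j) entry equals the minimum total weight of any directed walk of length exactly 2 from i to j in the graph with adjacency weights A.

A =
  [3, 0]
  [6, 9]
A^⊗2 =
  [6, 3]
  [9, 6]

Each entry (A^⊗2)_ij equals the minimum over all length-2 walks i = v_0 → v_1 → … → v_2 = j of Σ_t A[v_t][v_{t+1}]. For example, for (i, j) = (0, 1) we minimise over 2 possible intermediate vertex sequences; the minimum is 3, attained along the walk 0 → 0 → 1.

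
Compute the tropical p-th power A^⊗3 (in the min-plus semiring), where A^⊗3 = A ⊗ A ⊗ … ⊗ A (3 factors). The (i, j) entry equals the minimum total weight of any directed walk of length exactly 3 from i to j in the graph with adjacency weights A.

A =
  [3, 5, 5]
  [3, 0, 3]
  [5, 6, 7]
A^⊗3 =
  [8, 5, 8]
  [3, 0, 3]
  [9, 6, 9]

Each entry (A^⊗3)_ij equals the minimum over all length-3 walks i = v_0 → v_1 → … → v_3 = j of Σ_t A[v_t][v_{t+1}]. For example, for (i, j) = (0, 2) we minimise over 9 possible intermediate vertex sequences; the minimum is 8, attained along the walk 0 → 1 → 1 → 2.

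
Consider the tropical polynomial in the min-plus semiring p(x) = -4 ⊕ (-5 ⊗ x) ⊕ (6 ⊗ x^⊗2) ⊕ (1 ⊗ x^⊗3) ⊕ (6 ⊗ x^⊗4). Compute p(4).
p(4) = -4

A tropical monomial a ⊗ x^⊗i evaluates to a + i · x. Evaluating each term at x = 4:
  Term 0 contributes -4 + 0 · 4 = -4
  Term 1 contributes -5 + 1 · 4 = -1
  Term 2 contributes 6 + 2 · 4 = 14
  Term 3 contributes 1 + 3 · 4 = 13
  Term 4 contributes 6 + 4 · 4 = 22
p(4) = ⊕ of these = min[-4, -1, 14, 13, 22] = -4.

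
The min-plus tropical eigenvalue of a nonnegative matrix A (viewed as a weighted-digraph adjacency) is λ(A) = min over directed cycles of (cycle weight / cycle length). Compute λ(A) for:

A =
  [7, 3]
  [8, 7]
λ(A) = 11/2

Enumerate directed cycles and compute their means (weight / length). Sample:
  cycle 0 → 0: weight = 7, length = 1, mean = 7/1 ≈ 7.000
  cycle 1 → 1: weight = 7, length = 1, mean = 7/1 ≈ 7.000
  cycle 0 → 1 → 0: weight = 11, length = 2, mean = 11/2 ≈ 5.500
  cycle 1 → 0 → 1: weight = 11, length = 2, mean = 11/2 ≈ 5.500
Minimum mean = 5.500, attained e.g. along the cycle 0 → 1 → 0 with weight 11 and length 2. So λ(A) = 11/2 = 11/2.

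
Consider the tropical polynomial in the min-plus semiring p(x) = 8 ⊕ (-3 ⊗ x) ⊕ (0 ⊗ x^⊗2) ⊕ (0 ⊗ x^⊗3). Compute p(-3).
p(-3) = -9

A tropical monomial a ⊗ x^⊗i evaluates to a + i · x. Evaluating each term at x = -3:
  Term 0 contributes 8 + 0 · -3 = 8
  Term 1 contributes -3 + 1 · -3 = -6
  Term 2 contributes 0 + 2 · -3 = -6
  Term 3 contributes 0 + 3 · -3 = -9
p(-3) = ⊕ of these = min[8, -6, -6, -9] = -9.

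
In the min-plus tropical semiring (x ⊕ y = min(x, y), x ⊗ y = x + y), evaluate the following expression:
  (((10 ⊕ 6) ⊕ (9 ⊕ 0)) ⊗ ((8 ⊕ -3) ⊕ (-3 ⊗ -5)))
(((10 ⊕ 6) ⊕ (9 ⊕ 0)) ⊗ ((8 ⊕ -3) ⊕ (-3 ⊗ -5))) = -8

Expand innermost to outermost. Recall ⊕ takes the minimum of its arguments and ⊗ takes their sum. Working out the expression (((10 ⊕ 6) ⊕ (9 ⊕ 0)) ⊗ ((8 ⊕ -3) ⊕ (-3 ⊗ -5))) gives -8.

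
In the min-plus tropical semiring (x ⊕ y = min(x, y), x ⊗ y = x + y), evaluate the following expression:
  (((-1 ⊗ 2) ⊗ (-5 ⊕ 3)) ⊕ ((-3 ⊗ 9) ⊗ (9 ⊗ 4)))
(((-1 ⊗ 2) ⊗ (-5 ⊕ 3)) ⊕ ((-3 ⊗ 9) ⊗ (9 ⊗ 4))) = -4

Expand innermost to outermost. Recall ⊕ takes the minimum of its arguments and ⊗ takes their sum. Working out the expression (((-1 ⊗ 2) ⊗ (-5 ⊕ 3)) ⊕ ((-3 ⊗ 9) ⊗ (9 ⊗ 4))) gives -4.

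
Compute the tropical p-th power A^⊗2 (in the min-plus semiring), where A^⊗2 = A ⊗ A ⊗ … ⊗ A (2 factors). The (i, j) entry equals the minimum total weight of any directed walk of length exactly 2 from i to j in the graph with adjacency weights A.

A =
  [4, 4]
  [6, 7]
A^⊗2 =
  [8, 8]
  [10, 10]

Each entry (A^⊗2)_ij equals the minimum over all length-2 walks i = v_0 → v_1 → … → v_2 = j of Σ_t A[v_t][v_{t+1}]. For example, for (i, j) = (0, 1) we minimise over 2 possible intermediate vertex sequences; the minimum is 8, attained along the walk 0 → 0 → 1.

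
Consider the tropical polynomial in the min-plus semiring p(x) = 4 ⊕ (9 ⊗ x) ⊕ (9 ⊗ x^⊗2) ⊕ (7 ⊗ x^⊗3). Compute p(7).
p(7) = 4

A tropical monomial a ⊗ x^⊗i evaluates to a + i · x. Evaluating each term at x = 7:
  Term 0 contributes 4 + 0 · 7 = 4
  Term 1 contributes 9 + 1 · 7 = 16
  Term 2 contributes 9 + 2 · 7 = 23
  Term 3 contributes 7 + 3 · 7 = 28
p(7) = ⊕ of these = min[4, 16, 23, 28] = 4.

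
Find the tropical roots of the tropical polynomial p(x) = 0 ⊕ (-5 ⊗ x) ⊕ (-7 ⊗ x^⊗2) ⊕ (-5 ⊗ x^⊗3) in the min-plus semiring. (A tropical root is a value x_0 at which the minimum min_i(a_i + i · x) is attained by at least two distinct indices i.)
Roots: {-2, 2, 5}

Each tropical root is a break point of the lower envelope of the lines y = a_i + i · x (there are 4 lines, with slopes 0, 1, ..., 3). Only the lines that attain the minimum somewhere contribute to roots; other lines are dominated. Here the surviving (envelope) indices are i = 3, i = 2, i = 1, i = 0.
Intersections between consecutive envelope lines give the roots: for adjacent envelope indices i < j the intersection is x = (a_i − a_j) / (j − i). Reading off the sorted break points: {-2, 2, 5}.
Verification: at each break x_0, at least two indices attain the minimum of min_i(a_i + i · x_0).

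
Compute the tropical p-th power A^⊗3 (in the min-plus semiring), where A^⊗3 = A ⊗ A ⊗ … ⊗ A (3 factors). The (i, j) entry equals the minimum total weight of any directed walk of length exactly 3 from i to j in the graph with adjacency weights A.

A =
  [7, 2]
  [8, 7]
A^⊗3 =
  [17, 12]
  [18, 17]

Each entry (A^⊗3)_ij equals the minimum over all length-3 walks i = v_0 → v_1 → … → v_3 = j of Σ_t A[v_t][v_{t+1}]. For example, for (i, j) = (0, 1) we minimise over 4 possible intermediate vertex sequences; the minimum is 12, attained along the walk 0 → 1 → 0 → 1.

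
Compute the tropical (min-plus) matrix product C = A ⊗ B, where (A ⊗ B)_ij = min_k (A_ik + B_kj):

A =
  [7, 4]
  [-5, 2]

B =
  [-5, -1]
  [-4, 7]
A ⊗ B =
  [0, 6]
  [-10, -6]

Apply the min-plus product entry-by-entry:
  C[0][0] = min over k of (A[0][0] + B[0][0] = 7 + -5 = 2, A[0][1] + B[1][0] = 4 + -4 = 0) = 0 (attained at k = 1)
  C[0][1] = min over k of (A[0][0] + B[0][1] = 7 + -1 = 6, A[0][1] + B[1][1] = 4 + 7 = 11) = 6 (attained at k = 0)
  C[1][0] = min over k of (A[1][0] + B[0][0] = -5 + -5 = -10, A[1][1] + B[1][0] = 2 + -4 = -2) = -10 (attained at k = 0)
  C[1][1] = min over k of (A[1][0] + B[0][1] = -5 + -1 = -6, A[1][1] + B[1][1] = 2 + 7 = 9) = -6 (attained at k = 0)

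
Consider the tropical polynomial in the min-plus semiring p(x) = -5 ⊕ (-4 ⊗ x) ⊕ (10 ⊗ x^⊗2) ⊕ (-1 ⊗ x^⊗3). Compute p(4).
p(4) = -5

A tropical monomial a ⊗ x^⊗i evaluates to a + i · x. Evaluating each term at x = 4:
  Term 0 contributes -5 + 0 · 4 = -5
  Term 1 contributes -4 + 1 · 4 = 0
  Term 2 contributes 10 + 2 · 4 = 18
  Term 3 contributes -1 + 3 · 4 = 11
p(4) = ⊕ of these = min[-5, 0, 18, 11] = -5.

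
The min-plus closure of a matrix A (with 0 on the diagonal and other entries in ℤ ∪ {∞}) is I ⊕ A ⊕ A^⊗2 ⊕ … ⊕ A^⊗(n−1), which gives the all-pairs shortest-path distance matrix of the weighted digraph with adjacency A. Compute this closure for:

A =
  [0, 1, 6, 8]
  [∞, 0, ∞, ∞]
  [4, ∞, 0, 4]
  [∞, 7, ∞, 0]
Closure =
  [0, 1, 6, 8]
  [∞, 0, ∞, ∞]
  [4, 5, 0, 4]
  [∞, 7, ∞, 0]

This is the Floyd-Warshall all-pairs shortest-path computation. For each intermediate vertex k = 0, 1, …, 3, update dist[i][j] ← min(dist[i][j], dist[i][k] + dist[k][j]). The final matrix gives, for each (i, j), the minimum total weight of any directed path from i to j (possibly empty when i = j).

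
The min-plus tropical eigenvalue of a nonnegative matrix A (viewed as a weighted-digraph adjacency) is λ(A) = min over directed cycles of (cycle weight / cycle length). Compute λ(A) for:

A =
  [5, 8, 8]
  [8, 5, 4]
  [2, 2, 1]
λ(A) = 1

Enumerate directed cycles and compute their means (weight / length). Sample:
  cycle 0 → 0: weight = 5, length = 1, mean = 5/1 ≈ 5.000
  cycle 1 → 1: weight = 5, length = 1, mean = 5/1 ≈ 5.000
  cycle 2 → 2: weight = 1, length = 1, mean = 1/1 ≈ 1.000
  cycle 0 → 1 → 0: weight = 16, length = 2, mean = 16/2 ≈ 8.000
  cycle 0 → 2 → 0: weight = 10, length = 2, mean = 10/2 ≈ 5.000
  cycle 1 → 0 → 1: weight = 16, length = 2, mean = 16/2 ≈ 8.000
Minimum mean = 1.000, attained e.g. along the cycle 2 → 2 with weight 1 and length 1. So λ(A) = 1/1 = 1.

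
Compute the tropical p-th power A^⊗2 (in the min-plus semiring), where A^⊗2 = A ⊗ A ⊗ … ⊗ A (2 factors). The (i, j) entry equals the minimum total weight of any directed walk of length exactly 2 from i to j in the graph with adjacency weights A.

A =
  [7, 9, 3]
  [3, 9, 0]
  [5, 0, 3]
A^⊗2 =
  [8, 3, 6]
  [5, 0, 3]
  [3, 3, 0]

Each entry (A^⊗2)_ij equals the minimum over all length-2 walks i = v_0 → v_1 → … → v_2 = j of Σ_t A[v_t][v_{t+1}]. For example, for (i, j) = (0, 2) we minimise over 3 possible intermediate vertex sequences; the minimum is 6, attained along the walk 0 → 2 → 2.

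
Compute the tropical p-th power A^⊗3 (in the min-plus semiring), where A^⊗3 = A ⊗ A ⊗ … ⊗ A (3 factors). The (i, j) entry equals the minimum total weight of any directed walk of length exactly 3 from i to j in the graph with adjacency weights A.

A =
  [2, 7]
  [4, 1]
A^⊗3 =
  [6, 9]
  [6, 3]

Each entry (A^⊗3)_ij equals the minimum over all length-3 walks i = v_0 → v_1 → … → v_3 = j of Σ_t A[v_t][v_{t+1}]. For example, for (i, j) = (0, 1) we minimise over 4 possible intermediate vertex sequences; the minimum is 9, attained along the walk 0 → 1 → 1 → 1.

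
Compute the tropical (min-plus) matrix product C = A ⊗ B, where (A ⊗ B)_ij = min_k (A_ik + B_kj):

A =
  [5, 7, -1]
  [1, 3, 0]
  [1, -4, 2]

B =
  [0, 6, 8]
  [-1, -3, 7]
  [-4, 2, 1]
A ⊗ B =
  [-5, 1, 0]
  [-4, 0, 1]
  [-5, -7, 3]

Apply the min-plus product entry-by-entry:
  C[0][0] = min over k of (A[0][0] + B[0][0] = 5 + 0 = 5, A[0][1] + B[1][0] = 7 + -1 = 6, A[0][2] + B[2][0] = -1 + -4 = -5) = -5 (attained at k = 2)
  C[0][1] = min over k of (A[0][0] + B[0][1] = 5 + 6 = 11, A[0][1] + B[1][1] = 7 + -3 = 4, A[0][2] + B[2][1] = -1 + 2 = 1) = 1 (attained at k = 2)
  C[0][2] = min over k of (A[0][0] + B[0][2] = 5 + 8 = 13, A[0][1] + B[1][2] = 7 + 7 = 14, A[0][2] + B[2][2] = -1 + 1 = 0) = 0 (attained at k = 2)
  C[1][0] = min over k of (A[1][0] + B[0][0] = 1 + 0 = 1, A[1][1] + B[1][0] = 3 + -1 = 2, A[1][2] + B[2][0] = 0 + -4 = -4) = -4 (attained at k = 2)
  C[1][1] = min over k of (A[1][0] + B[0][1] = 1 + 6 = 7, A[1][1] + B[1][1] = 3 + -3 = 0, A[1][2] + B[2][1] = 0 + 2 = 2) = 0 (attained at k = 1)
  C[1][2] = min over k of (A[1][0] + B[0][2] = 1 + 8 = 9, A[1][1] + B[1][2] = 3 + 7 = 10, A[1][2] + B[2][2] = 0 + 1 = 1) = 1 (attained at k = 2)
  C[2][0] = min over k of (A[2][0] + B[0][0] = 1 + 0 = 1, A[2][1] + B[1][0] = -4 + -1 = -5, A[2][2] + B[2][0] = 2 + -4 = -2) = -5 (attained at k = 1)
  C[2][1] = min over k of (A[2][0] + B[0][1] = 1 + 6 = 7, A[2][1] + B[1][1] = -4 + -3 = -7, A[2][2] + B[2][1] = 2 + 2 = 4) = -7 (attained at k = 1)
  C[2][2] = min over k of (A[2][0] + B[0][2] = 1 + 8 = 9, A[2][1] + B[1][2] = -4 + 7 = 3, A[2][2] + B[2][2] = 2 + 1 = 3) = 3 (attained at k = 1)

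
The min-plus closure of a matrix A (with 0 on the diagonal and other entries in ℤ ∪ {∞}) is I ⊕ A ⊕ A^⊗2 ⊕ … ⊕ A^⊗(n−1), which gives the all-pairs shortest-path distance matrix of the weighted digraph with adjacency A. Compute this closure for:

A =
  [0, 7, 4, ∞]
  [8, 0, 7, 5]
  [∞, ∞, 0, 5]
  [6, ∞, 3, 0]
Closure =
  [0, 7, 4, 9]
  [8, 0, 7, 5]
  [11, 18, 0, 5]
  [6, 13, 3, 0]

This is the Floyd-Warshall all-pairs shortest-path computation. For each intermediate vertex k = 0, 1, …, 3, update dist[i][j] ← min(dist[i][j], dist[i][k] + dist[k][j]). The final matrix gives, for each (i, j), the minimum total weight of any directed path from i to j (possibly empty when i = j).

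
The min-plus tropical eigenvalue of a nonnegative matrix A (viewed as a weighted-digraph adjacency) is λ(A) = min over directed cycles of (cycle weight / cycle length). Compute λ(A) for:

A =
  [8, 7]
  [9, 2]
λ(A) = 2

Enumerate directed cycles and compute their means (weight / length). Sample:
  cycle 0 → 0: weight = 8, length = 1, mean = 8/1 ≈ 8.000
  cycle 1 → 1: weight = 2, length = 1, mean = 2/1 ≈ 2.000
  cycle 0 → 1 → 0: weight = 16, length = 2, mean = 16/2 ≈ 8.000
  cycle 1 → 0 → 1: weight = 16, length = 2, mean = 16/2 ≈ 8.000
Minimum mean = 2.000, attained e.g. along the cycle 1 → 1 with weight 2 and length 1. So λ(A) = 2/1 = 2.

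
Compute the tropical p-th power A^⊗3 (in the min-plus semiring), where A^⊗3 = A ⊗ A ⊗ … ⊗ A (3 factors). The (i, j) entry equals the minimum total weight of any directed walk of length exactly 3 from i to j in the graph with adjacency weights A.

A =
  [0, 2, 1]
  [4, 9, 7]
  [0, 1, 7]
A^⊗3 =
  [0, 2, 1]
  [4, 6, 5]
  [0, 2, 1]

Each entry (A^⊗3)_ij equals the minimum over all length-3 walks i = v_0 → v_1 → … → v_3 = j of Σ_t A[v_t][v_{t+1}]. For example, for (i, j) = (0, 2) we minimise over 9 possible intermediate vertex sequences; the minimum is 1, attained along the walk 0 → 0 → 0 → 2.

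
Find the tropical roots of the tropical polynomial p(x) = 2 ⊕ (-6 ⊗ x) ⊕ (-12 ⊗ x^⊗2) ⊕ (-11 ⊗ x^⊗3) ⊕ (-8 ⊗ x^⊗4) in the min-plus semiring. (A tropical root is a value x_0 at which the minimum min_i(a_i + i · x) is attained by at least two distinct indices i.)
Roots: {-3, -1, 6, 8}

Each tropical root is a break point of the lower envelope of the lines y = a_i + i · x (there are 5 lines, with slopes 0, 1, ..., 4). Only the lines that attain the minimum somewhere contribute to roots; other lines are dominated. Here the surviving (envelope) indices are i = 4, i = 3, i = 2, i = 1, i = 0.
Intersections between consecutive envelope lines give the roots: for adjacent envelope indices i < j the intersection is x = (a_i − a_j) / (j − i). Reading off the sorted break points: {-3, -1, 6, 8}.
Verification: at each break x_0, at least two indices attain the minimum of min_i(a_i + i · x_0).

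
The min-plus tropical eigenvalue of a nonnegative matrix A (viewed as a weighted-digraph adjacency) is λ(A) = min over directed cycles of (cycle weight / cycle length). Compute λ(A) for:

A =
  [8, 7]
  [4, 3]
λ(A) = 3

Enumerate directed cycles and compute their means (weight / length). Sample:
  cycle 0 → 0: weight = 8, length = 1, mean = 8/1 ≈ 8.000
  cycle 1 → 1: weight = 3, length = 1, mean = 3/1 ≈ 3.000
  cycle 0 → 1 → 0: weight = 11, length = 2, mean = 11/2 ≈ 5.500
  cycle 1 → 0 → 1: weight = 11, length = 2, mean = 11/2 ≈ 5.500
Minimum mean = 3.000, attained e.g. along the cycle 1 → 1 with weight 3 and length 1. So λ(A) = 3/1 = 3.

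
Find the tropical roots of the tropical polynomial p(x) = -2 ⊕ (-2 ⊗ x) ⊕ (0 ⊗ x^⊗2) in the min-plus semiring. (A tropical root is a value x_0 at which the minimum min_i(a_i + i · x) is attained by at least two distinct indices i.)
Roots: {-2, 0}

Each tropical root is a break point of the lower envelope of the lines y = a_i + i · x (there are 3 lines, with slopes 0, 1, ..., 2). Only the lines that attain the minimum somewhere contribute to roots; other lines are dominated. Here the surviving (envelope) indices are i = 2, i = 1, i = 0.
Intersections between consecutive envelope lines give the roots: for adjacent envelope indices i < j the intersection is x = (a_i − a_j) / (j − i). Reading off the sorted break points: {-2, 0}.
Verification: at each break x_0, at least two indices attain the minimum of min_i(a_i + i · x_0).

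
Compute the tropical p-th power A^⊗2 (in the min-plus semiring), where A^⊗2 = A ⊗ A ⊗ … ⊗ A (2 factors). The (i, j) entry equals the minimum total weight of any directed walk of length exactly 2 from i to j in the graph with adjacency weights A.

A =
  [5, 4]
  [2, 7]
A^⊗2 =
  [6, 9]
  [7, 6]

Each entry (A^⊗2)_ij equals the minimum over all length-2 walks i = v_0 → v_1 → … → v_2 = j of Σ_t A[v_t][v_{t+1}]. For example, for (i, j) = (0, 1) we minimise over 2 possible intermediate vertex sequences; the minimum is 9, attained along the walk 0 → 0 → 1.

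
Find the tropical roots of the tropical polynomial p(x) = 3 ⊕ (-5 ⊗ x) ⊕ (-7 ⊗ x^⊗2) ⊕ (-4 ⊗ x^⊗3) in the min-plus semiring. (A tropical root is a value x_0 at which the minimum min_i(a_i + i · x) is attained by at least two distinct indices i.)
Roots: {-3, 2, 8}

Each tropical root is a break point of the lower envelope of the lines y = a_i + i · x (there are 4 lines, with slopes 0, 1, ..., 3). Only the lines that attain the minimum somewhere contribute to roots; other lines are dominated. Here the surviving (envelope) indices are i = 3, i = 2, i = 1, i = 0.
Intersections between consecutive envelope lines give the roots: for adjacent envelope indices i < j the intersection is x = (a_i − a_j) / (j − i). Reading off the sorted break points: {-3, 2, 8}.
Verification: at each break x_0, at least two indices attain the minimum of min_i(a_i + i · x_0).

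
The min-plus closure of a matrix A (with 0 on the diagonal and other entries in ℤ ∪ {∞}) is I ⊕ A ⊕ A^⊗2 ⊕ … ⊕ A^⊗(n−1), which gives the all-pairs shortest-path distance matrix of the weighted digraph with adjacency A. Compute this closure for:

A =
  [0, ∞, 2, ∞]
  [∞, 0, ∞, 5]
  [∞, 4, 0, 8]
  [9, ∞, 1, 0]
Closure =
  [0, 6, 2, 10]
  [14, 0, 6, 5]
  [17, 4, 0, 8]
  [9, 5, 1, 0]

This is the Floyd-Warshall all-pairs shortest-path computation. For each intermediate vertex k = 0, 1, …, 3, update dist[i][j] ← min(dist[i][j], dist[i][k] + dist[k][j]). The final matrix gives, for each (i, j), the minimum total weight of any directed path from i to j (possibly empty when i = j).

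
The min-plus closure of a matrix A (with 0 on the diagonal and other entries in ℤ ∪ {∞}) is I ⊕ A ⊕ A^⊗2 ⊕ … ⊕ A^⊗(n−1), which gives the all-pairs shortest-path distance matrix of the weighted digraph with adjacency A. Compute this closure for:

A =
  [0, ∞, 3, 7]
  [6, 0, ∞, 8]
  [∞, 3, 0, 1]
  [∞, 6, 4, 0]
Closure =
  [0, 6, 3, 4]
  [6, 0, 9, 8]
  [9, 3, 0, 1]
  [12, 6, 4, 0]

This is the Floyd-Warshall all-pairs shortest-path computation. For each intermediate vertex k = 0, 1, …, 3, update dist[i][j] ← min(dist[i][j], dist[i][k] + dist[k][j]). The final matrix gives, for each (i, j), the minimum total weight of any directed path from i to j (possibly empty when i = j).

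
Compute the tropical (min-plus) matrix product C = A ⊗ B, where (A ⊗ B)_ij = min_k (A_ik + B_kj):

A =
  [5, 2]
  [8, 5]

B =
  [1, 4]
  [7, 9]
A ⊗ B =
  [6, 9]
  [9, 12]

Apply the min-plus product entry-by-entry:
  C[0][0] = min over k of (A[0][0] + B[0][0] = 5 + 1 = 6, A[0][1] + B[1][0] = 2 + 7 = 9) = 6 (attained at k = 0)
  C[0][1] = min over k of (A[0][0] + B[0][1] = 5 + 4 = 9, A[0][1] + B[1][1] = 2 + 9 = 11) = 9 (attained at k = 0)
  C[1][0] = min over k of (A[1][0] + B[0][0] = 8 + 1 = 9, A[1][1] + B[1][0] = 5 + 7 = 12) = 9 (attained at k = 0)
  C[1][1] = min over k of (A[1][0] + B[0][1] = 8 + 4 = 12, A[1][1] + B[1][1] = 5 + 9 = 14) = 12 (attained at k = 0)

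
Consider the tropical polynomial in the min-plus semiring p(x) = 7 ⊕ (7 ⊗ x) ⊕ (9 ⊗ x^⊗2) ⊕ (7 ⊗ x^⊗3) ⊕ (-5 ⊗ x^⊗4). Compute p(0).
p(0) = -5

A tropical monomial a ⊗ x^⊗i evaluates to a + i · x. Evaluating each term at x = 0:
  Term 0 contributes 7 + 0 · 0 = 7
  Term 1 contributes 7 + 1 · 0 = 7
  Term 2 contributes 9 + 2 · 0 = 9
  Term 3 contributes 7 + 3 · 0 = 7
  Term 4 contributes -5 + 4 · 0 = -5
p(0) = ⊕ of these = min[7, 7, 9, 7, -5] = -5.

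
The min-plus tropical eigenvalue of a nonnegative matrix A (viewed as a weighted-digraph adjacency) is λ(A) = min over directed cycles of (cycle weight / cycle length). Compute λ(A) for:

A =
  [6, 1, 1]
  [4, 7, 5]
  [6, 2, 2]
λ(A) = 2

Enumerate directed cycles and compute their means (weight / length). Sample:
  cycle 0 → 0: weight = 6, length = 1, mean = 6/1 ≈ 6.000
  cycle 1 → 1: weight = 7, length = 1, mean = 7/1 ≈ 7.000
  cycle 2 → 2: weight = 2, length = 1, mean = 2/1 ≈ 2.000
  cycle 0 → 1 → 0: weight = 5, length = 2, mean = 5/2 ≈ 2.500
  cycle 0 → 2 → 0: weight = 7, length = 2, mean = 7/2 ≈ 3.500
  cycle 1 → 0 → 1: weight = 5, length = 2, mean = 5/2 ≈ 2.500
Minimum mean = 2.000, attained e.g. along the cycle 2 → 2 with weight 2 and length 1. So λ(A) = 2/1 = 2.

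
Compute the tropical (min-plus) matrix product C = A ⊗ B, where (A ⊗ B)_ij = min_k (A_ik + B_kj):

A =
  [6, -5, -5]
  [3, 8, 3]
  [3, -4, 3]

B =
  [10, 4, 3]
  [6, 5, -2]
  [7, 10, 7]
A ⊗ B =
  [1, 0, -7]
  [10, 7, 6]
  [2, 1, -6]

Apply the min-plus product entry-by-entry:
  C[0][0] = min over k of (A[0][0] + B[0][0] = 6 + 10 = 16, A[0][1] + B[1][0] = -5 + 6 = 1, A[0][2] + B[2][0] = -5 + 7 = 2) = 1 (attained at k = 1)
  C[0][1] = min over k of (A[0][0] + B[0][1] = 6 + 4 = 10, A[0][1] + B[1][1] = -5 + 5 = 0, A[0][2] + B[2][1] = -5 + 10 = 5) = 0 (attained at k = 1)
  C[0][2] = min over k of (A[0][0] + B[0][2] = 6 + 3 = 9, A[0][1] + B[1][2] = -5 + -2 = -7, A[0][2] + B[2][2] = -5 + 7 = 2) = -7 (attained at k = 1)
  C[1][0] = min over k of (A[1][0] + B[0][0] = 3 + 10 = 13, A[1][1] + B[1][0] = 8 + 6 = 14, A[1][2] + B[2][0] = 3 + 7 = 10) = 10 (attained at k = 2)
  C[1][1] = min over k of (A[1][0] + B[0][1] = 3 + 4 = 7, A[1][1] + B[1][1] = 8 + 5 = 13, A[1][2] + B[2][1] = 3 + 10 = 13) = 7 (attained at k = 0)
  C[1][2] = min over k of (A[1][0] + B[0][2] = 3 + 3 = 6, A[1][1] + B[1][2] = 8 + -2 = 6, A[1][2] + B[2][2] = 3 + 7 = 10) = 6 (attained at k = 0)
  C[2][0] = min over k of (A[2][0] + B[0][0] = 3 + 10 = 13, A[2][1] + B[1][0] = -4 + 6 = 2, A[2][2] + B[2][0] = 3 + 7 = 10) = 2 (attained at k = 1)
  C[2][1] = min over k of (A[2][0] + B[0][1] = 3 + 4 = 7, A[2][1] + B[1][1] = -4 + 5 = 1, A[2][2] + B[2][1] = 3 + 10 = 13) = 1 (attained at k = 1)
  C[2][2] = min over k of (A[2][0] + B[0][2] = 3 + 3 = 6, A[2][1] + B[1][2] = -4 + -2 = -6, A[2][2] + B[2][2] = 3 + 7 = 10) = -6 (attained at k = 1)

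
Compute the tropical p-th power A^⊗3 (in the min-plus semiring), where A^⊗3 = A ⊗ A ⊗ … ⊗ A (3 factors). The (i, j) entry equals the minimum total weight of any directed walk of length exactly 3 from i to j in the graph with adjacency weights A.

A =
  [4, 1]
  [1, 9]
A^⊗3 =
  [6, 3]
  [3, 6]

Each entry (A^⊗3)_ij equals the minimum over all length-3 walks i = v_0 → v_1 → … → v_3 = j of Σ_t A[v_t][v_{t+1}]. For example, for (i, j) = (0, 1) we minimise over 4 possible intermediate vertex sequences; the minimum is 3, attained along the walk 0 → 1 → 0 → 1.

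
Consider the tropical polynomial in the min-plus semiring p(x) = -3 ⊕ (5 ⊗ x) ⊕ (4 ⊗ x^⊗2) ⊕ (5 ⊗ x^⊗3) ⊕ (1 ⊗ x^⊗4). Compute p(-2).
p(-2) = -7

A tropical monomial a ⊗ x^⊗i evaluates to a + i · x. Evaluating each term at x = -2:
  Term 0 contributes -3 + 0 · -2 = -3
  Term 1 contributes 5 + 1 · -2 = 3
  Term 2 contributes 4 + 2 · -2 = 0
  Term 3 contributes 5 + 3 · -2 = -1
  Term 4 contributes 1 + 4 · -2 = -7
p(-2) = ⊕ of these = min[-3, 3, 0, -1, -7] = -7.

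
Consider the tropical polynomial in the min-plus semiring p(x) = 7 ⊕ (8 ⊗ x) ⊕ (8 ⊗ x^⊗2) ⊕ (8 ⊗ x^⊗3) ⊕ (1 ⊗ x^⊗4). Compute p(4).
p(4) = 7

A tropical monomial a ⊗ x^⊗i evaluates to a + i · x. Evaluating each term at x = 4:
  Term 0 contributes 7 + 0 · 4 = 7
  Term 1 contributes 8 + 1 · 4 = 12
  Term 2 contributes 8 + 2 · 4 = 16
  Term 3 contributes 8 + 3 · 4 = 20
  Term 4 contributes 1 + 4 · 4 = 17
p(4) = ⊕ of these = min[7, 12, 16, 20, 17] = 7.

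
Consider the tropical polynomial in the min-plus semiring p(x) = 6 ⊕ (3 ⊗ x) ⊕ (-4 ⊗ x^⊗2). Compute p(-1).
p(-1) = -6

A tropical monomial a ⊗ x^⊗i evaluates to a + i · x. Evaluating each term at x = -1:
  Term 0 contributes 6 + 0 · -1 = 6
  Term 1 contributes 3 + 1 · -1 = 2
  Term 2 contributes -4 + 2 · -1 = -6
p(-1) = ⊕ of these = min[6, 2, -6] = -6.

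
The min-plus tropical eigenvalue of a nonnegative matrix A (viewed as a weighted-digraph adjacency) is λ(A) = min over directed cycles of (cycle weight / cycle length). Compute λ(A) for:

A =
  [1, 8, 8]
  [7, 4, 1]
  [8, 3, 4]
λ(A) = 1

Enumerate directed cycles and compute their means (weight / length). Sample:
  cycle 0 → 0: weight = 1, length = 1, mean = 1/1 ≈ 1.000
  cycle 1 → 1: weight = 4, length = 1, mean = 4/1 ≈ 4.000
  cycle 2 → 2: weight = 4, length = 1, mean = 4/1 ≈ 4.000
  cycle 0 → 1 → 0: weight = 15, length = 2, mean = 15/2 ≈ 7.500
  cycle 0 → 2 → 0: weight = 16, length = 2, mean = 16/2 ≈ 8.000
  cycle 1 → 0 → 1: weight = 15, length = 2, mean = 15/2 ≈ 7.500
Minimum mean = 1.000, attained e.g. along the cycle 0 → 0 with weight 1 and length 1. So λ(A) = 1/1 = 1.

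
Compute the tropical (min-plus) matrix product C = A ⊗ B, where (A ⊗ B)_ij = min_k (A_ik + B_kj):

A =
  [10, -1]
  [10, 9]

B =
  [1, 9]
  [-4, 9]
A ⊗ B =
  [-5, 8]
  [5, 18]

Apply the min-plus product entry-by-entry:
  C[0][0] = min over k of (A[0][0] + B[0][0] = 10 + 1 = 11, A[0][1] + B[1][0] = -1 + -4 = -5) = -5 (attained at k = 1)
  C[0][1] = min over k of (A[0][0] + B[0][1] = 10 + 9 = 19, A[0][1] + B[1][1] = -1 + 9 = 8) = 8 (attained at k = 1)
  C[1][0] = min over k of (A[1][0] + B[0][0] = 10 + 1 = 11, A[1][1] + B[1][0] = 9 + -4 = 5) = 5 (attained at k = 1)
  C[1][1] = min over k of (A[1][0] + B[0][1] = 10 + 9 = 19, A[1][1] + B[1][1] = 9 + 9 = 18) = 18 (attained at k = 1)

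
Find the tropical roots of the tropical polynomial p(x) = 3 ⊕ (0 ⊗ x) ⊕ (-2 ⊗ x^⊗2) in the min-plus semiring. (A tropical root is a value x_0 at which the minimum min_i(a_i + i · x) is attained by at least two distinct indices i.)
Roots: {2, 3}

Each tropical root is a break point of the lower envelope of the lines y = a_i + i · x (there are 3 lines, with slopes 0, 1, ..., 2). Only the lines that attain the minimum somewhere contribute to roots; other lines are dominated. Here the surviving (envelope) indices are i = 2, i = 1, i = 0.
Intersections between consecutive envelope lines give the roots: for adjacent envelope indices i < j the intersection is x = (a_i − a_j) / (j − i). Reading off the sorted break points: {2, 3}.
Verification: at each break x_0, at least two indices attain the minimum of min_i(a_i + i · x_0).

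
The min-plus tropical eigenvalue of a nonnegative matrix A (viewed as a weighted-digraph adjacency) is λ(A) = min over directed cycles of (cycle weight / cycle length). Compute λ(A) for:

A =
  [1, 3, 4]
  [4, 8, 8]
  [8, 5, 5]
λ(A) = 1

Enumerate directed cycles and compute their means (weight / length). Sample:
  cycle 0 → 0: weight = 1, length = 1, mean = 1/1 ≈ 1.000
  cycle 1 → 1: weight = 8, length = 1, mean = 8/1 ≈ 8.000
  cycle 2 → 2: weight = 5, length = 1, mean = 5/1 ≈ 5.000
  cycle 0 → 1 → 0: weight = 7, length = 2, mean = 7/2 ≈ 3.500
  cycle 0 → 2 → 0: weight = 12, length = 2, mean = 12/2 ≈ 6.000
  cycle 1 → 0 → 1: weight = 7, length = 2, mean = 7/2 ≈ 3.500
Minimum mean = 1.000, attained e.g. along the cycle 0 → 0 with weight 1 and length 1. So λ(A) = 1/1 = 1.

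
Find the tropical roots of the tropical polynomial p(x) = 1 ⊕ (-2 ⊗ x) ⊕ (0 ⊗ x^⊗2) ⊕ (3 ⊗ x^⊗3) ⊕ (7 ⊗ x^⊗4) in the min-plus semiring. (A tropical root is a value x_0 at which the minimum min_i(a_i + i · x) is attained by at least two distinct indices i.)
Roots: {-4, -3, -2, 3}

Each tropical root is a break point of the lower envelope of the lines y = a_i + i · x (there are 5 lines, with slopes 0, 1, ..., 4). Only the lines that attain the minimum somewhere contribute to roots; other lines are dominated. Here the surviving (envelope) indices are i = 4, i = 3, i = 2, i = 1, i = 0.
Intersections between consecutive envelope lines give the roots: for adjacent envelope indices i < j the intersection is x = (a_i − a_j) / (j − i). Reading off the sorted break points: {-4, -3, -2, 3}.
Verification: at each break x_0, at least two indices attain the minimum of min_i(a_i + i · x_0).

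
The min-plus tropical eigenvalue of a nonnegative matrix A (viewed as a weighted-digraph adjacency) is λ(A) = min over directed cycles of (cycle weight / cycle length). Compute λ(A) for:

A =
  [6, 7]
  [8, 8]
λ(A) = 6

Enumerate directed cycles and compute their means (weight / length). Sample:
  cycle 0 → 0: weight = 6, length = 1, mean = 6/1 ≈ 6.000
  cycle 1 → 1: weight = 8, length = 1, mean = 8/1 ≈ 8.000
  cycle 0 → 1 → 0: weight = 15, length = 2, mean = 15/2 ≈ 7.500
  cycle 1 → 0 → 1: weight = 15, length = 2, mean = 15/2 ≈ 7.500
Minimum mean = 6.000, attained e.g. along the cycle 0 → 0 with weight 6 and length 1. So λ(A) = 6/1 = 6.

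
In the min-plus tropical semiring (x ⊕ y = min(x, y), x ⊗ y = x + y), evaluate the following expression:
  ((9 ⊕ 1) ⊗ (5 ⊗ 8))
((9 ⊕ 1) ⊗ (5 ⊗ 8)) = 14

Expand innermost to outermost. Recall ⊕ takes the minimum of its arguments and ⊗ takes their sum. Working out the expression ((9 ⊕ 1) ⊗ (5 ⊗ 8)) gives 14.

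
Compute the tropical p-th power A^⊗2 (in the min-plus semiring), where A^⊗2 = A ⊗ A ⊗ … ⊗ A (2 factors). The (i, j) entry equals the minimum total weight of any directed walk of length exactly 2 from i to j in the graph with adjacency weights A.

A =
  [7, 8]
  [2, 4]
A^⊗2 =
  [10, 12]
  [6, 8]

Each entry (A^⊗2)_ij equals the minimum over all length-2 walks i = v_0 → v_1 → … → v_2 = j of Σ_t A[v_t][v_{t+1}]. For example, for (i, j) = (0, 1) we minimise over 2 possible intermediate vertex sequences; the minimum is 12, attained along the walk 0 → 1 → 1.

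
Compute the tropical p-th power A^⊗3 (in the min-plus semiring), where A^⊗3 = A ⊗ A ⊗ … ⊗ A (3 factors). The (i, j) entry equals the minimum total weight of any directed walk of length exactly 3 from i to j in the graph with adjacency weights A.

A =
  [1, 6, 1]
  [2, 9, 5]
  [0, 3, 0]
A^⊗3 =
  [1, 4, 1]
  [3, 6, 3]
  [0, 3, 0]

Each entry (A^⊗3)_ij equals the minimum over all length-3 walks i = v_0 → v_1 → … → v_3 = j of Σ_t A[v_t][v_{t+1}]. For example, for (i, j) = (0, 2) we minimise over 9 possible intermediate vertex sequences; the minimum is 1, attained along the walk 0 → 2 → 2 → 2.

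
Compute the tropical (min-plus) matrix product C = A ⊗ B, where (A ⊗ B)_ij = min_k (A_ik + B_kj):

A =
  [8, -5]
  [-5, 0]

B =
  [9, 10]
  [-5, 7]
A ⊗ B =
  [-10, 2]
  [-5, 5]

Apply the min-plus product entry-by-entry:
  C[0][0] = min over k of (A[0][0] + B[0][0] = 8 + 9 = 17, A[0][1] + B[1][0] = -5 + -5 = -10) = -10 (attained at k = 1)
  C[0][1] = min over k of (A[0][0] + B[0][1] = 8 + 10 = 18, A[0][1] + B[1][1] = -5 + 7 = 2) = 2 (attained at k = 1)
  C[1][0] = min over k of (A[1][0] + B[0][0] = -5 + 9 = 4, A[1][1] + B[1][0] = 0 + -5 = -5) = -5 (attained at k = 1)
  C[1][1] = min over k of (A[1][0] + B[0][1] = -5 + 10 = 5, A[1][1] + B[1][1] = 0 + 7 = 7) = 5 (attained at k = 0)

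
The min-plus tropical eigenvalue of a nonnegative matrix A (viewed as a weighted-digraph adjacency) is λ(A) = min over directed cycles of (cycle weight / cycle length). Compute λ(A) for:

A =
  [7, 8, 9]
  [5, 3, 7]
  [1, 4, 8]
λ(A) = 3

Enumerate directed cycles and compute their means (weight / length). Sample:
  cycle 0 → 0: weight = 7, length = 1, mean = 7/1 ≈ 7.000
  cycle 1 → 1: weight = 3, length = 1, mean = 3/1 ≈ 3.000
  cycle 2 → 2: weight = 8, length = 1, mean = 8/1 ≈ 8.000
  cycle 0 → 1 → 0: weight = 13, length = 2, mean = 13/2 ≈ 6.500
  cycle 0 → 2 → 0: weight = 10, length = 2, mean = 10/2 ≈ 5.000
  cycle 1 → 0 → 1: weight = 13, length = 2, mean = 13/2 ≈ 6.500
Minimum mean = 3.000, attained e.g. along the cycle 1 → 1 with weight 3 and length 1. So λ(A) = 3/1 = 3.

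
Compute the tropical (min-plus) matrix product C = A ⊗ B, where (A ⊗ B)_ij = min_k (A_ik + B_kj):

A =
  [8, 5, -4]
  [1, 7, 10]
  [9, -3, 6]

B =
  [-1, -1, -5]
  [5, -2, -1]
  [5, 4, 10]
A ⊗ B =
  [1, 0, 3]
  [0, 0, -4]
  [2, -5, -4]

Apply the min-plus product entry-by-entry:
  C[0][0] = min over k of (A[0][0] + B[0][0] = 8 + -1 = 7, A[0][1] + B[1][0] = 5 + 5 = 10, A[0][2] + B[2][0] = -4 + 5 = 1) = 1 (attained at k = 2)
  C[0][1] = min over k of (A[0][0] + B[0][1] = 8 + -1 = 7, A[0][1] + B[1][1] = 5 + -2 = 3, A[0][2] + B[2][1] = -4 + 4 = 0) = 0 (attained at k = 2)
  C[0][2] = min over k of (A[0][0] + B[0][2] = 8 + -5 = 3, A[0][1] + B[1][2] = 5 + -1 = 4, A[0][2] + B[2][2] = -4 + 10 = 6) = 3 (attained at k = 0)
  C[1][0] = min over k of (A[1][0] + B[0][0] = 1 + -1 = 0, A[1][1] + B[1][0] = 7 + 5 = 12, A[1][2] + B[2][0] = 10 + 5 = 15) = 0 (attained at k = 0)
  C[1][1] = min over k of (A[1][0] + B[0][1] = 1 + -1 = 0, A[1][1] + B[1][1] = 7 + -2 = 5, A[1][2] + B[2][1] = 10 + 4 = 14) = 0 (attained at k = 0)
  C[1][2] = min over k of (A[1][0] + B[0][2] = 1 + -5 = -4, A[1][1] + B[1][2] = 7 + -1 = 6, A[1][2] + B[2][2] = 10 + 10 = 20) = -4 (attained at k = 0)
  C[2][0] = min over k of (A[2][0] + B[0][0] = 9 + -1 = 8, A[2][1] + B[1][0] = -3 + 5 = 2, A[2][2] + B[2][0] = 6 + 5 = 11) = 2 (attained at k = 1)
  C[2][1] = min over k of (A[2][0] + B[0][1] = 9 + -1 = 8, A[2][1] + B[1][1] = -3 + -2 = -5, A[2][2] + B[2][1] = 6 + 4 = 10) = -5 (attained at k = 1)
  C[2][2] = min over k of (A[2][0] + B[0][2] = 9 + -5 = 4, A[2][1] + B[1][2] = -3 + -1 = -4, A[2][2] + B[2][2] = 6 + 10 = 16) = -4 (attained at k = 1)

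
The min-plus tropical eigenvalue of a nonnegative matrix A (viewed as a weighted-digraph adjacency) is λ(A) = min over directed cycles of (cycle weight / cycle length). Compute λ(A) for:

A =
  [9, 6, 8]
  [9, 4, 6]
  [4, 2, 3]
λ(A) = 3

Enumerate directed cycles and compute their means (weight / length). Sample:
  cycle 0 → 0: weight = 9, length = 1, mean = 9/1 ≈ 9.000
  cycle 1 → 1: weight = 4, length = 1, mean = 4/1 ≈ 4.000
  cycle 2 → 2: weight = 3, length = 1, mean = 3/1 ≈ 3.000
  cycle 0 → 1 → 0: weight = 15, length = 2, mean = 15/2 ≈ 7.500
  cycle 0 → 2 → 0: weight = 12, length = 2, mean = 12/2 ≈ 6.000
  cycle 1 → 0 → 1: weight = 15, length = 2, mean = 15/2 ≈ 7.500
Minimum mean = 3.000, attained e.g. along the cycle 2 → 2 with weight 3 and length 1. So λ(A) = 3/1 = 3.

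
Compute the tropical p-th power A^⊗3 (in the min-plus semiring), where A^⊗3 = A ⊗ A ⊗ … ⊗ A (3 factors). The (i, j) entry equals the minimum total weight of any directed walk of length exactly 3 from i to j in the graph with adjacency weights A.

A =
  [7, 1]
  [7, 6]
A^⊗3 =
  [14, 9]
  [15, 14]

Each entry (A^⊗3)_ij equals the minimum over all length-3 walks i = v_0 → v_1 → … → v_3 = j of Σ_t A[v_t][v_{t+1}]. For example, for (i, j) = (0, 1) we minimise over 4 possible intermediate vertex sequences; the minimum is 9, attained along the walk 0 → 1 → 0 → 1.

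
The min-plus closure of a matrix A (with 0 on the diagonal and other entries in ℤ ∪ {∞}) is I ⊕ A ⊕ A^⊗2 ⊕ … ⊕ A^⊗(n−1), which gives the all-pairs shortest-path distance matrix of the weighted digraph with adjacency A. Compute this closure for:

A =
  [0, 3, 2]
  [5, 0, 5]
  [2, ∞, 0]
Closure =
  [0, 3, 2]
  [5, 0, 5]
  [2, 5, 0]

This is the Floyd-Warshall all-pairs shortest-path computation. For each intermediate vertex k = 0, 1, …, 2, update dist[i][j] ← min(dist[i][j], dist[i][k] + dist[k][j]). The final matrix gives, for each (i, j), the minimum total weight of any directed path from i to j (possibly empty when i = j).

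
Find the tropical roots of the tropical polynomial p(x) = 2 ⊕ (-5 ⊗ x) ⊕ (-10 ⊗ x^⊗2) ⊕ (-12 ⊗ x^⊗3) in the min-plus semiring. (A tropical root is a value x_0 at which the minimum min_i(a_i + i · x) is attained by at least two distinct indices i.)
Roots: {2, 5, 7}

Each tropical root is a break point of the lower envelope of the lines y = a_i + i · x (there are 4 lines, with slopes 0, 1, ..., 3). Only the lines that attain the minimum somewhere contribute to roots; other lines are dominated. Here the surviving (envelope) indices are i = 3, i = 2, i = 1, i = 0.
Intersections between consecutive envelope lines give the roots: for adjacent envelope indices i < j the intersection is x = (a_i − a_j) / (j − i). Reading off the sorted break points: {2, 5, 7}.
Verification: at each break x_0, at least two indices attain the minimum of min_i(a_i + i · x_0).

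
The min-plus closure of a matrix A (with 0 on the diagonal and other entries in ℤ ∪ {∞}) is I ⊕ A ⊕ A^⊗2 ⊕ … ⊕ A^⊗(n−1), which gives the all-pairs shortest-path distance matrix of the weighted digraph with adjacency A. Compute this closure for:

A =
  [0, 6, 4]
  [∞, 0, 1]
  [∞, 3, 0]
Closure =
  [0, 6, 4]
  [∞, 0, 1]
  [∞, 3, 0]

This is the Floyd-Warshall all-pairs shortest-path computation. For each intermediate vertex k = 0, 1, …, 2, update dist[i][j] ← min(dist[i][j], dist[i][k] + dist[k][j]). The final matrix gives, for each (i, j), the minimum total weight of any directed path from i to j (possibly empty when i = j).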